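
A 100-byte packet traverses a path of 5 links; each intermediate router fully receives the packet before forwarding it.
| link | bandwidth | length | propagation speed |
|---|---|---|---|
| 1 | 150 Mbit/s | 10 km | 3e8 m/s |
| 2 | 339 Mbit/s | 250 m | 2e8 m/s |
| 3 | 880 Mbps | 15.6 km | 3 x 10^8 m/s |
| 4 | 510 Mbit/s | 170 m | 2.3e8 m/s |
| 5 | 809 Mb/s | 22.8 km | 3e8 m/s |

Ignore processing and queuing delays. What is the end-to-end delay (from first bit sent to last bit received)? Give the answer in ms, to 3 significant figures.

0.174 ms

L = 100 × 8 = 800 bits.
Transmission delays (L/R per hop): 0.00533333, 0.00235988, 0.000909091, 0.00156863, 0.000988875 ms; sum = 0.0111598 ms.
Propagation delays (d/s per hop): 0.0333333, 0.00125, 0.052, 0.00073913, 0.076 ms; sum = 0.163322 ms.
End-to-end = 0.174 ms.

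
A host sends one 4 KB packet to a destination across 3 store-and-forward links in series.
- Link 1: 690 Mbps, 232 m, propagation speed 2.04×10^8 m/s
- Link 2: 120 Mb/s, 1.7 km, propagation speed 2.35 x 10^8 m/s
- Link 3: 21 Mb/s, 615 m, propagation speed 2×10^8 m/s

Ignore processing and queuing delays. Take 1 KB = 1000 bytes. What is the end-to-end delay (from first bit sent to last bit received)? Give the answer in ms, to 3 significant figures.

L = 32000 bits.
Transmission delays (L/R per hop): 0.0463768, 0.266667, 1.52381 ms; sum = 1.83685 ms.
Propagation delays (d/s per hop): 0.00113725, 0.00723404, 0.003075 ms; sum = 0.0114463 ms.
End-to-end = 1.85 ms.

1.85 ms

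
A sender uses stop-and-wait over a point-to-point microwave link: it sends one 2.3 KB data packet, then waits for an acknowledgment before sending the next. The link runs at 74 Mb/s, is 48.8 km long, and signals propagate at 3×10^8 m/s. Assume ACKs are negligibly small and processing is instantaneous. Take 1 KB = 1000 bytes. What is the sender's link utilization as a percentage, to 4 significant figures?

t_tx = L/R = 18400/74000000 = 0.000248649 s.
t_prop = 48800/300000000 = 0.000162667 s; RTT = 0.000325333 s.
Cycle = t_tx + RTT = 0.000573982 s.
Utilization = t_tx / cycle = 0.000248649/0.000573982 = 43.32 %.

43.32 %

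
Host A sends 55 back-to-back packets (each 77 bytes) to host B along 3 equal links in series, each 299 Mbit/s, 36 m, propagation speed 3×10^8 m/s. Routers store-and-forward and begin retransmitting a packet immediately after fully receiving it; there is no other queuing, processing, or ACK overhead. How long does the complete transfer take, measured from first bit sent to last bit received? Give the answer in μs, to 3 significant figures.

118 μs

Per-hop transmission t_tx = L/R = 616/299000000 = 2.0602 μs.
Per-hop propagation t_prop = 36/300000000 = 0.12 μs.
Pipeline fill: first packet needs 3·t_tx to clear all hops; remaining 54 packets each add one t_tx.
Total = (3+55-1)·t_tx + 3·t_prop = 57·2.0602 + 3·0.12 = 118 μs.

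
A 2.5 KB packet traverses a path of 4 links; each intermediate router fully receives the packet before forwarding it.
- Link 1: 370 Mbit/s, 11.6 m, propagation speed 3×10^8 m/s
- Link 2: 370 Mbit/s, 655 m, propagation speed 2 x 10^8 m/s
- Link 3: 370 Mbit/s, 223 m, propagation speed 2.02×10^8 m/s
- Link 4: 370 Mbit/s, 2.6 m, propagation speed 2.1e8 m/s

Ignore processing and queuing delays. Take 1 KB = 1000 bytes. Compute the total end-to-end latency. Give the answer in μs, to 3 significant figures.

221 μs

L = 20000 bits.
Transmission delay per hop = L/R = 20000/370000000 = 54.0541 μs; 4 hops → 216.216 μs.
Propagation delays (d/s per hop): 0.0386667, 3.275, 1.10396, 0.012381 μs; sum = 4.43001 μs.
End-to-end = 221 μs.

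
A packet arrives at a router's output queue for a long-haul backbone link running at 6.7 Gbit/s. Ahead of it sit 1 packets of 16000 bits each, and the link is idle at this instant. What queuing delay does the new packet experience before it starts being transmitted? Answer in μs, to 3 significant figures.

2.39 μs

Each queued packet: L/R = 16000/6700000000 = 2.38806 μs.
1 queued → 2.38806 μs.
Queuing delay = 2.39 μs.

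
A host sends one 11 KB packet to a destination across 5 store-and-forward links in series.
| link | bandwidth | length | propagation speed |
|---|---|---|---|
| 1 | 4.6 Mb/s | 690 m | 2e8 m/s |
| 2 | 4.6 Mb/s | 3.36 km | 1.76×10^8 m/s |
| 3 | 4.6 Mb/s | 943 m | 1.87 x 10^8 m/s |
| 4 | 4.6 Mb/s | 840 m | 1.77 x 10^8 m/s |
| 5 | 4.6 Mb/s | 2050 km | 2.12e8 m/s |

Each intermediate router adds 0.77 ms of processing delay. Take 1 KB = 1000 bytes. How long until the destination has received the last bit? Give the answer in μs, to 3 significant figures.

L = 88000 bits.
Transmission delay per hop = L/R = 88000/4600000 = 19130.4 μs; 5 hops → 95652.2 μs.
Propagation delays (d/s per hop): 3.45, 19.0909, 5.04278, 4.74576, 9669.81 μs; sum = 9702.14 μs.
Processing at 4 router(s): 4 × 0.77 ms = 3080 μs.
End-to-end = 108000 μs.

108000 μs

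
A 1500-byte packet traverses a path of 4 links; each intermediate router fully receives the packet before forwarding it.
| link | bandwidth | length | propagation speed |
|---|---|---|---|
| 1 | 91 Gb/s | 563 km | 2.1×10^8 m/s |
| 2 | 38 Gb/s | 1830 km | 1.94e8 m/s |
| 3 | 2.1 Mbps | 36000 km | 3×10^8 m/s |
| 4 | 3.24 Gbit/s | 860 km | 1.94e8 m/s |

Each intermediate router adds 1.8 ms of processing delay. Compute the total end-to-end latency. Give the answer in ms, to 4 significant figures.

147.7 ms

L = 1500 × 8 = 12000 bits.
Transmission delays (L/R per hop): 0.000131868, 0.000315789, 5.71429, 0.0037037 ms; sum = 5.71844 ms.
Propagation delays (d/s per hop): 2.68095, 9.43299, 120, 4.43299 ms; sum = 136.547 ms.
Processing at 3 router(s): 3 × 1.8 ms = 5.4 ms.
End-to-end = 147.7 ms.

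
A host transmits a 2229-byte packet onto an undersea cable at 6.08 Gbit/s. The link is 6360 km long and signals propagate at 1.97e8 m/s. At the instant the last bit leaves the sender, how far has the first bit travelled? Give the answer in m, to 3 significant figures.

578 m

t_tx = L/R = 17832/6080000000 = 2.93289e-06 s.
Distance = s × t_tx = 197000000 × 2.93289e-06 = 578 m.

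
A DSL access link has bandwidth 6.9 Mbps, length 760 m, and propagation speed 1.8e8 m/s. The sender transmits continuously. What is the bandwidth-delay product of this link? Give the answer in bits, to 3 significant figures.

29.1 bits

Propagation delay = 760 / 180000000 = 4.22222e-06 s.
BDP = R × t_prop = 6900000 × 4.22222e-06 = 29.1333 bits.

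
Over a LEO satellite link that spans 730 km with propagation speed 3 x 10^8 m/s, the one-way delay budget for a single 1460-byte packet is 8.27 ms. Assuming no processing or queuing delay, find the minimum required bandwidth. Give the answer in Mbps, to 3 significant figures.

2.00 Mbps

L = 11680 bits.
Propagation delay = 730000 / 300000000 = 2.43333 ms.
Transmission budget = 8.27 − 2.43333 = 5.83667 ms.
R ≥ L / t_tx = 11680 bits / 0.00583667 s = 2.00 Mbps.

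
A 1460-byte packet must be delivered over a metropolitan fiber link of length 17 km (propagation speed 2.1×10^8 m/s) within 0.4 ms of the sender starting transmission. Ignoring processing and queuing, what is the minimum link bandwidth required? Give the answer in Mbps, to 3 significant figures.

L = 11680 bits.
Propagation delay = 17000 / 210000000 = 0.0809524 ms.
Transmission budget = 0.4 − 0.0809524 = 0.319048 ms.
R ≥ L / t_tx = 11680 bits / 0.000319048 s = 36.6 Mbps.

36.6 Mbps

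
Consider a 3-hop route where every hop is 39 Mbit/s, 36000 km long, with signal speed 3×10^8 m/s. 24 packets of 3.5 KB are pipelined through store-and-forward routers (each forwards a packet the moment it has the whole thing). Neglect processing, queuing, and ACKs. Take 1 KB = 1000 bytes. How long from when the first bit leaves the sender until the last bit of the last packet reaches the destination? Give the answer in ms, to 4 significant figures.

378.7 ms

Per-hop transmission t_tx = L/R = 28000/39000000 = 0.717949 ms.
Per-hop propagation t_prop = 36000000/300000000 = 120 ms.
Pipeline fill: first packet needs 3·t_tx to clear all hops; remaining 23 packets each add one t_tx.
Total = (3+24-1)·t_tx + 3·t_prop = 26·0.717949 + 3·120 = 378.7 ms.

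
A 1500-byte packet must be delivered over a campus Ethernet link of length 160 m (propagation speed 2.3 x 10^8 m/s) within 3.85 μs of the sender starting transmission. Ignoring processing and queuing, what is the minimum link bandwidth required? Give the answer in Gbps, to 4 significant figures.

3.804 Gbps

L = 12000 bits.
Propagation delay = 160 / 2.3e+08 = 0.695652 μs.
Transmission budget = 3.85 − 0.695652 = 3.15435 μs.
R ≥ L / t_tx = 12000 bits / 3.15435e-06 s = 3.804 Gbps.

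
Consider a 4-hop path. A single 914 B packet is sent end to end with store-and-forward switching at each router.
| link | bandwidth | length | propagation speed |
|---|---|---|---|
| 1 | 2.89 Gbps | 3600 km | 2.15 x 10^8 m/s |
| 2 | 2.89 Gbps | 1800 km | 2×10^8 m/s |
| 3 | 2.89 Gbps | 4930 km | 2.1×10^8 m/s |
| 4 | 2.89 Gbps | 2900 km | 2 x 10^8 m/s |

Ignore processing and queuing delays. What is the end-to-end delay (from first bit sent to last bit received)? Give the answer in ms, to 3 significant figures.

L = 914 × 8 = 7312 bits.
Transmission delay per hop = L/R = 7312/2890000000 = 0.0025301 ms; 4 hops → 0.0101204 ms.
Propagation delays (d/s per hop): 16.7442, 9, 23.4762, 14.5 ms; sum = 63.7204 ms.
End-to-end = 63.7 ms.

63.7 ms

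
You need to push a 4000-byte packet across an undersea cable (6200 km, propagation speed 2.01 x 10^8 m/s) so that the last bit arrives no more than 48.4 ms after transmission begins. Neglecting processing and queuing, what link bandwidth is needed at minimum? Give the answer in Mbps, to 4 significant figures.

L = 32000 bits.
Propagation delay = 6200000 / 2.01e+08 = 30.8458 ms.
Transmission budget = 48.4 − 30.8458 = 17.5542 ms.
R ≥ L / t_tx = 32000 bits / 0.0175542 s = 1.823 Mbps.

1.823 Mbps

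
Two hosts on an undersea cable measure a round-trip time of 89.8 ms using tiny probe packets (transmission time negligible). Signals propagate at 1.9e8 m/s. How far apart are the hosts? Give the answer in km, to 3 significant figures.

One-way propagation = RTT/2 = 44.9 ms.
d = s × t = 190000000 × 0.0449 = 8530 km.

8530 km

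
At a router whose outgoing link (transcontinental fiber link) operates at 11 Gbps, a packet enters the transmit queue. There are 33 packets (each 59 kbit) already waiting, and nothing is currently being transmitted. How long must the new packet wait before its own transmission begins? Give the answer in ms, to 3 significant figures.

0.177 ms

Each queued packet: L/R = 59000/11000000000 = 0.00536364 ms.
33 queued → 0.177 ms.
Queuing delay = 0.177 ms.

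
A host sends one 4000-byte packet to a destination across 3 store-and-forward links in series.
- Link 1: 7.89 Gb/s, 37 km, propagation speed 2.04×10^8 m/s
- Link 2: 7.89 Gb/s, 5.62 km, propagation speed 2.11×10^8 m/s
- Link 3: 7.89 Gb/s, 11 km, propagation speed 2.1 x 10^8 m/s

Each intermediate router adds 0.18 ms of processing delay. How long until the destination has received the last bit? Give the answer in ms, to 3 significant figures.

L = 4000 × 8 = 32000 bits.
Transmission delay per hop = L/R = 32000/7890000000 = 0.00405577 ms; 3 hops → 0.0121673 ms.
Propagation delays (d/s per hop): 0.181373, 0.0266351, 0.052381 ms; sum = 0.260389 ms.
Processing at 2 router(s): 2 × 0.18 ms = 0.36 ms.
End-to-end = 0.633 ms.

0.633 ms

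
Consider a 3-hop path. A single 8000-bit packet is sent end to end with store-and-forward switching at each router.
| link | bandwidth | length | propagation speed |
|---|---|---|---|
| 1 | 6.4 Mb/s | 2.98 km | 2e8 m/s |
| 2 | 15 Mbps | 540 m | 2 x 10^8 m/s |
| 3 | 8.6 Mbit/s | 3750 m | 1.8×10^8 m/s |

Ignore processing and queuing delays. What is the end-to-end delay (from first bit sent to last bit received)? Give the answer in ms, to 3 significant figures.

Transmission delays (L/R per hop): 1.25, 0.533333, 0.930233 ms; sum = 2.71357 ms.
Propagation delays (d/s per hop): 0.0149, 0.0027, 0.0208333 ms; sum = 0.0384333 ms.
End-to-end = 2.75 ms.

2.75 ms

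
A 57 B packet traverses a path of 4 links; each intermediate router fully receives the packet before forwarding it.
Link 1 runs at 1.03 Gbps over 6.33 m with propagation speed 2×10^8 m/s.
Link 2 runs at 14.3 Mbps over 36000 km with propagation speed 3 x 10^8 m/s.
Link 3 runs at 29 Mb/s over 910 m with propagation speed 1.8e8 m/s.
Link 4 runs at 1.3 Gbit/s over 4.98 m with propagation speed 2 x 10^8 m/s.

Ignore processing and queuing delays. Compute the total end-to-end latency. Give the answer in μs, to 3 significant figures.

L = 57 × 8 = 456 bits.
Transmission delays (L/R per hop): 0.442718, 31.8881, 15.7241, 0.350769 μs; sum = 48.4057 μs.
Propagation delays (d/s per hop): 0.03165, 120000, 5.05556, 0.0249 μs; sum = 120005 μs.
End-to-end = 120000 μs.

120000 μs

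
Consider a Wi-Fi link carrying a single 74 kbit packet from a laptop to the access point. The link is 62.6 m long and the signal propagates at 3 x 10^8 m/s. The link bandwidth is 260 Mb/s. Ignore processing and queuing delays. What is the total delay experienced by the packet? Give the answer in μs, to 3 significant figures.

L = 74000 bits.
Transmission delay = L/R = 74000 / 260000000 = 284.615 μs.
Propagation delay = d/s = 62.6 m / 300000000 m/s = 0.208667 μs.
Total = 285 μs.

285 μs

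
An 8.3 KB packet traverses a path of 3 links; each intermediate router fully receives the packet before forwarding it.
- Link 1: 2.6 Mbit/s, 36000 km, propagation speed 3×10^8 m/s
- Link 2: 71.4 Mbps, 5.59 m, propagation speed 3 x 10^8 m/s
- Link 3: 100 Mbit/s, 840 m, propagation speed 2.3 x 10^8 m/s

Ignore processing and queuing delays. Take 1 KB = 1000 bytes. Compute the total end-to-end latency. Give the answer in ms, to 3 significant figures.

147 ms

L = 66400 bits.
Transmission delays (L/R per hop): 25.5385, 0.929972, 0.664 ms; sum = 27.1324 ms.
Propagation delays (d/s per hop): 120, 1.86333e-05, 0.00365217 ms; sum = 120.004 ms.
End-to-end = 147 ms.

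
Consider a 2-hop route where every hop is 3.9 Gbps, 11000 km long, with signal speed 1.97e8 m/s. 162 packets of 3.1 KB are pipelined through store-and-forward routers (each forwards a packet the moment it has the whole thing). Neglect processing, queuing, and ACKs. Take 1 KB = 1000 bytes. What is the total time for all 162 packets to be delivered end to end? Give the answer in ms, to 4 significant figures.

112.7 ms

Per-hop transmission t_tx = L/R = 24800/3900000000 = 0.00635897 ms.
Per-hop propagation t_prop = 11000000/197000000 = 55.8376 ms.
Pipeline fill: first packet needs 2·t_tx to clear all hops; remaining 161 packets each add one t_tx.
Total = (2+162-1)·t_tx + 2·t_prop = 163·0.00635897 + 2·55.8376 = 112.7 ms.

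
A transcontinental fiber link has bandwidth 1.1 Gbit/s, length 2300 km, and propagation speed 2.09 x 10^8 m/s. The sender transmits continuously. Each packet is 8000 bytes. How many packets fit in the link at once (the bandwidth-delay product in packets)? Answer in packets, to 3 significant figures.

Propagation delay = 2300000 / 209000000 = 0.0110048 s.
BDP = R × t_prop = 1100000000 × 0.0110048 = 12105300 bits.
In packets of 64000 bits: 189 packets.

189 packets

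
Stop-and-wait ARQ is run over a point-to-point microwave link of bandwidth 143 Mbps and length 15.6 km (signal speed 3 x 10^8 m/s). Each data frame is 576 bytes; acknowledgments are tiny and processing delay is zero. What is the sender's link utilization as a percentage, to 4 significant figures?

23.66 %

t_tx = L/R = 4608/143000000 = 3.22238e-05 s.
t_prop = 15600/300000000 = 5.2e-05 s; RTT = 0.000104 s.
Cycle = t_tx + RTT = 0.000136224 s.
Utilization = t_tx / cycle = 3.22238e-05/0.000136224 = 23.66 %.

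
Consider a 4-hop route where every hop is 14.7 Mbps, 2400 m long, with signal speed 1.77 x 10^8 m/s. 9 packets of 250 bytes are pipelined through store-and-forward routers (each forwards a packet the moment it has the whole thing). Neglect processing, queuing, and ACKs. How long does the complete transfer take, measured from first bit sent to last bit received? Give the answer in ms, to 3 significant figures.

Per-hop transmission t_tx = L/R = 2000/14700000 = 0.136054 ms.
Per-hop propagation t_prop = 2400/177000000 = 0.0135593 ms.
Pipeline fill: first packet needs 4·t_tx to clear all hops; remaining 8 packets each add one t_tx.
Total = (4+9-1)·t_tx + 4·t_prop = 12·0.136054 + 4·0.0135593 = 1.69 ms.

1.69 ms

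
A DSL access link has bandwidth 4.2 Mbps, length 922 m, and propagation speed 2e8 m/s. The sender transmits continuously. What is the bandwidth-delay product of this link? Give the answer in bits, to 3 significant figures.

Propagation delay = 922 / 200000000 = 4.61e-06 s.
BDP = R × t_prop = 4200000 × 4.61e-06 = 19.362 bits.

19.4 bits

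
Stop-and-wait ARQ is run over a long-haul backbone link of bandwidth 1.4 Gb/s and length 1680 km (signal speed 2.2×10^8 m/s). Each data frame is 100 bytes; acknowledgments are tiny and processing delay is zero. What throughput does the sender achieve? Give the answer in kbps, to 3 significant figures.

52.4 kbps

t_tx = L/R = 800/1400000000 = 5.71429e-07 s.
t_prop = 1680000/2.2e+08 = 0.00763636 s; RTT = 0.0152727 s.
Cycle = t_tx + RTT = 0.0152733 s.
Throughput = L / cycle = 800 / 0.0152733 = 52.4 kbps.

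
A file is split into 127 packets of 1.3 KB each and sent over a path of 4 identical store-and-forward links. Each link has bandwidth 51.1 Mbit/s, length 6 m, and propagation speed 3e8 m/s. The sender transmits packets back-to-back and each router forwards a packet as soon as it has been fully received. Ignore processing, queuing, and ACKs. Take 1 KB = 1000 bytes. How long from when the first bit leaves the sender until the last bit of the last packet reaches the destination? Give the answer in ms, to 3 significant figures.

26.5 ms

Per-hop transmission t_tx = L/R = 10400/51100000 = 0.203523 ms.
Per-hop propagation t_prop = 6/300000000 = 2e-05 ms.
Pipeline fill: first packet needs 4·t_tx to clear all hops; remaining 126 packets each add one t_tx.
Total = (4+127-1)·t_tx + 4·t_prop = 130·0.203523 + 4·2e-05 = 26.5 ms.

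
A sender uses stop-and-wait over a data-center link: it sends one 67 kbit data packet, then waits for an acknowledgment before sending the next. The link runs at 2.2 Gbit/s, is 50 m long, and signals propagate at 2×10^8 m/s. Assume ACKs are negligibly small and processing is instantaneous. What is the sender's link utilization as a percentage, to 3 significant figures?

t_tx = L/R = 67000/2200000000 = 3.04545e-05 s.
t_prop = 50/200000000 = 2.5e-07 s; RTT = 5e-07 s.
Cycle = t_tx + RTT = 3.09545e-05 s.
Utilization = t_tx / cycle = 3.04545e-05/3.09545e-05 = 98.4 %.

98.4 %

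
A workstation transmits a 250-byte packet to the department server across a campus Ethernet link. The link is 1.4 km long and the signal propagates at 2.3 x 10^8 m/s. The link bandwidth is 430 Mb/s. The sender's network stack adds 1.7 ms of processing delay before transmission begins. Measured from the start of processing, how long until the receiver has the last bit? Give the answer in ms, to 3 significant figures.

1.71 ms

L = 250 × 8 = 2000 bits.
Transmission delay = L/R = 2000 / 430000000 = 0.00465116 ms.
Propagation delay = d/s = 1400 m / 2.3e+08 m/s = 0.00608696 ms.
Plus processing delay 1.7 ms = 1.7 ms.
Total = 1.71 ms.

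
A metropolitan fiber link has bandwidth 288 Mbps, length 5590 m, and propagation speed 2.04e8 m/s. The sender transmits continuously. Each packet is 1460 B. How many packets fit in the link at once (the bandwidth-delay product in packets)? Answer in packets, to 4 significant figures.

0.6757 packets

Propagation delay = 5590 / 204000000 = 2.7402e-05 s.
BDP = R × t_prop = 288000000 × 2.7402e-05 = 7891.76 bits.
In packets of 11680 bits: 0.6757 packets.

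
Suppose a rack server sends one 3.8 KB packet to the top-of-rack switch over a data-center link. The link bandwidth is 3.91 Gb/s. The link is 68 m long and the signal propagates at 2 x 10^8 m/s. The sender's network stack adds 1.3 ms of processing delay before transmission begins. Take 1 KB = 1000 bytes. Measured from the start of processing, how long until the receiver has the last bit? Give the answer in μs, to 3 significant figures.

L = 30400 bits.
Transmission delay = L/R = 30400 / 3910000000 = 7.77494 μs.
Propagation delay = d/s = 68 m / 200000000 m/s = 0.34 μs.
Plus processing delay 1.3 ms = 1300 μs.
Total = 1310 μs.

1310 μs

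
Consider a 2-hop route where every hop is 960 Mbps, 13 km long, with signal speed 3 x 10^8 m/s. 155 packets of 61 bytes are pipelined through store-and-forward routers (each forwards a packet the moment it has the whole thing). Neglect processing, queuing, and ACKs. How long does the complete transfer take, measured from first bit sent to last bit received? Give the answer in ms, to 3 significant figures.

0.166 ms

Per-hop transmission t_tx = L/R = 488/960000000 = 0.000508333 ms.
Per-hop propagation t_prop = 13000/300000000 = 0.0433333 ms.
Pipeline fill: first packet needs 2·t_tx to clear all hops; remaining 154 packets each add one t_tx.
Total = (2+155-1)·t_tx + 2·t_prop = 156·0.000508333 + 2·0.0433333 = 0.166 ms.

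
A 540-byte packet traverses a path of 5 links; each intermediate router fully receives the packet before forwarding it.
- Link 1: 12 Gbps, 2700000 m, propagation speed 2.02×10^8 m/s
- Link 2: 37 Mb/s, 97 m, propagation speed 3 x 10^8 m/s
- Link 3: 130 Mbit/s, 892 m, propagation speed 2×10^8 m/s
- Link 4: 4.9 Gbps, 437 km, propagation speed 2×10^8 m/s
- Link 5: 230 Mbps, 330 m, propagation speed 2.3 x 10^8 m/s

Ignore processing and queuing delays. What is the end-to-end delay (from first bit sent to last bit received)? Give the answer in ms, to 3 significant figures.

15.7 ms

L = 540 × 8 = 4320 bits.
Transmission delays (L/R per hop): 0.00036, 0.116757, 0.0332308, 0.000881633, 0.0187826 ms; sum = 0.170012 ms.
Propagation delays (d/s per hop): 13.3663, 0.000323333, 0.00446, 2.185, 0.00143478 ms; sum = 15.5576 ms.
End-to-end = 15.7 ms.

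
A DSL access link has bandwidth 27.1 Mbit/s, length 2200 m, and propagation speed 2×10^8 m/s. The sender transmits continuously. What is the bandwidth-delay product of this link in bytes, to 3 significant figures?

Propagation delay = 2200 / 200000000 = 1.1e-05 s.
BDP = R × t_prop = 27100000 × 1.1e-05 = 298.1 bits.
In bytes: 298.1/8 = 37.3 bytes.

37.3 bytes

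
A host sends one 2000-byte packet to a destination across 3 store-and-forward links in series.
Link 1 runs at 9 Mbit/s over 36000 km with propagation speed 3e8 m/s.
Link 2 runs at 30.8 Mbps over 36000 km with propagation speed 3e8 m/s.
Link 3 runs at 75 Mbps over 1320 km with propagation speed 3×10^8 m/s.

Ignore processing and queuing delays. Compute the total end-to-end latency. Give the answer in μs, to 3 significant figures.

L = 2000 × 8 = 16000 bits.
Transmission delays (L/R per hop): 1777.78, 519.481, 213.333 μs; sum = 2510.59 μs.
Propagation delays (d/s per hop): 120000, 120000, 4400 μs; sum = 244400 μs.
End-to-end = 247000 μs.

247000 μs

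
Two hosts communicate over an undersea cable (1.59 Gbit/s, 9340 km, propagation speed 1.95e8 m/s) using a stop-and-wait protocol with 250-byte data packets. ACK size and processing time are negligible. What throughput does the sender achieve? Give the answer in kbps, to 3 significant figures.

t_tx = L/R = 2000/1590000000 = 1.25786e-06 s.
t_prop = 9340000/195000000 = 0.0478974 s; RTT = 0.0957949 s.
Cycle = t_tx + RTT = 0.0957961 s.
Throughput = L / cycle = 2000 / 0.0957961 = 20.9 kbps.

20.9 kbps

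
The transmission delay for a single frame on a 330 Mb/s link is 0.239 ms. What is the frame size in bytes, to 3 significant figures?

L = R × t_tx = 330000000 b/s × 0.000239 s = 78870 bits.
In bytes: 78870 / 8 = 9860 bytes.

9860 bytes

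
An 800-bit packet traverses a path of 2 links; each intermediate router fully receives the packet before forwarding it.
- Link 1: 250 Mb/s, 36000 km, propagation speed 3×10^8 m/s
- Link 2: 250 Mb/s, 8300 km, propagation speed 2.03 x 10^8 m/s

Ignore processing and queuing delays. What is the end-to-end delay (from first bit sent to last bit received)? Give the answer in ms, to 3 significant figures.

Transmission delay per hop = L/R = 800/250000000 = 0.0032 ms; 2 hops → 0.0064 ms.
Propagation delays (d/s per hop): 120, 40.8867 ms; sum = 160.887 ms.
End-to-end = 161 ms.

161 ms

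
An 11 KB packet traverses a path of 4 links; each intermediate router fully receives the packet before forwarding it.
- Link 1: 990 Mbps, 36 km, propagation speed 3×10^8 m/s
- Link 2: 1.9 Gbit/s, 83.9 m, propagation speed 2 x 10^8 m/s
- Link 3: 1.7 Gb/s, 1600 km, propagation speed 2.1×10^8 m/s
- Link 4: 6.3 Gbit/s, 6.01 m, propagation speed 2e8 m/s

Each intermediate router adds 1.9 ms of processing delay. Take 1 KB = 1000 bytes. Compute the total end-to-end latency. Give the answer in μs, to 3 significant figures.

13600 μs

L = 88000 bits.
Transmission delays (L/R per hop): 88.8889, 46.3158, 51.7647, 13.9683 μs; sum = 200.938 μs.
Propagation delays (d/s per hop): 120, 0.4195, 7619.05, 0.03005 μs; sum = 7739.5 μs.
Processing at 3 router(s): 3 × 1.9 ms = 5700 μs.
End-to-end = 13600 μs.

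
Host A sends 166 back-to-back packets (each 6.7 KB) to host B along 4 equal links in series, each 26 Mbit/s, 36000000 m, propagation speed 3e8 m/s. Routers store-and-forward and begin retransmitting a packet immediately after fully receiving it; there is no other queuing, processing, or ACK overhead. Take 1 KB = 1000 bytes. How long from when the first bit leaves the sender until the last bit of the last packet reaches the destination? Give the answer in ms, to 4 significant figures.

828.4 ms

Per-hop transmission t_tx = L/R = 53600/26000000 = 2.06154 ms.
Per-hop propagation t_prop = 36000000/300000000 = 120 ms.
Pipeline fill: first packet needs 4·t_tx to clear all hops; remaining 165 packets each add one t_tx.
Total = (4+166-1)·t_tx + 4·t_prop = 169·2.06154 + 4·120 = 828.4 ms.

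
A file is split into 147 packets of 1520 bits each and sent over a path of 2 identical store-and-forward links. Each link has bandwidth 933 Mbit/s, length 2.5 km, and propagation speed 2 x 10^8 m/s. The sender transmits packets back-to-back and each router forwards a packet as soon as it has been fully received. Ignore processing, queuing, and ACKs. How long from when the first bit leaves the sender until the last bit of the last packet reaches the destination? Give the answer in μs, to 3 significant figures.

Per-hop transmission t_tx = L/R = 1520/933000000 = 1.62915 μs.
Per-hop propagation t_prop = 2500/200000000 = 12.5 μs.
Pipeline fill: first packet needs 2·t_tx to clear all hops; remaining 146 packets each add one t_tx.
Total = (2+147-1)·t_tx + 2·t_prop = 148·1.62915 + 2·12.5 = 266 μs.

266 μs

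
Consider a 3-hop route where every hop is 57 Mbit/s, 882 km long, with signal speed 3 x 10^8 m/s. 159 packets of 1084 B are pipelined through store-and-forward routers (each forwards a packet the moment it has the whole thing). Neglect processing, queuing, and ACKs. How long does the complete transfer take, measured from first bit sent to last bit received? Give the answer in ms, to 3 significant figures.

Per-hop transmission t_tx = L/R = 8672/57000000 = 0.15214 ms.
Per-hop propagation t_prop = 882000/300000000 = 2.94 ms.
Pipeline fill: first packet needs 3·t_tx to clear all hops; remaining 158 packets each add one t_tx.
Total = (3+159-1)·t_tx + 3·t_prop = 161·0.15214 + 3·2.94 = 33.3 ms.

33.3 ms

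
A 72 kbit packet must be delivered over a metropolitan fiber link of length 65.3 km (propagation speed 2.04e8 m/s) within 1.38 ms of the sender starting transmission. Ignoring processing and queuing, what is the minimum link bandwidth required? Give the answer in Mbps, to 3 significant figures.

67.9 Mbps

Propagation delay = 65300 / 204000000 = 0.320098 ms.
Transmission budget = 1.38 − 0.320098 = 1.0599 ms.
R ≥ L / t_tx = 72000 bits / 0.0010599 s = 67.9 Mbps.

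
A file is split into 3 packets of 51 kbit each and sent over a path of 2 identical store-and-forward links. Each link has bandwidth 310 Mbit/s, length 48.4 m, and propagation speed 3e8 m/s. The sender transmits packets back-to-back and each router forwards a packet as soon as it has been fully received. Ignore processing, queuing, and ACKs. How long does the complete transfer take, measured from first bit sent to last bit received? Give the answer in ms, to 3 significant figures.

Per-hop transmission t_tx = L/R = 51000/310000000 = 0.164516 ms.
Per-hop propagation t_prop = 48.4/300000000 = 0.000161333 ms.
Pipeline fill: first packet needs 2·t_tx to clear all hops; remaining 2 packets each add one t_tx.
Total = (2+3-1)·t_tx + 2·t_prop = 4·0.164516 + 2·0.000161333 = 0.658 ms.

0.658 ms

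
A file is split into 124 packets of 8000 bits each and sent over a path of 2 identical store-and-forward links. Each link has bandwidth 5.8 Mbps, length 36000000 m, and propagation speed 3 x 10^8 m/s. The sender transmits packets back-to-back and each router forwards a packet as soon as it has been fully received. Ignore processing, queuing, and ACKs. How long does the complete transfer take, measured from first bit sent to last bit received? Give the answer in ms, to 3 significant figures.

412 ms

Per-hop transmission t_tx = L/R = 8000/5800000 = 1.37931 ms.
Per-hop propagation t_prop = 36000000/300000000 = 120 ms.
Pipeline fill: first packet needs 2·t_tx to clear all hops; remaining 123 packets each add one t_tx.
Total = (2+124-1)·t_tx + 2·t_prop = 125·1.37931 + 2·120 = 412 ms.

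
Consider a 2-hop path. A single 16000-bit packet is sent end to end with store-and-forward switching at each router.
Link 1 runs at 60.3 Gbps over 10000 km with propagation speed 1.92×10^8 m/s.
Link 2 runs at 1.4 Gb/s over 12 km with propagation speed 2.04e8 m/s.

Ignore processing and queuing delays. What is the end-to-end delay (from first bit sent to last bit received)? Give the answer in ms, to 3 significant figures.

52.2 ms

Transmission delays (L/R per hop): 0.00026534, 0.0114286 ms; sum = 0.0116939 ms.
Propagation delays (d/s per hop): 52.0833, 0.0588235 ms; sum = 52.1422 ms.
End-to-end = 52.2 ms.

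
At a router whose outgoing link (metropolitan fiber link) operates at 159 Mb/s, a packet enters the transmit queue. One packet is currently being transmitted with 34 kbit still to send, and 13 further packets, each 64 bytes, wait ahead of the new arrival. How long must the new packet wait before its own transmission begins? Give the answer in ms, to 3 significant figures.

Each queued packet: L/R = 512/159000000 = 0.00322013 ms.
13 queued → 0.0418616 ms.
Plus remaining 34000 bits of current packet: 0.213836 ms.
Queuing delay = 0.256 ms.

0.256 ms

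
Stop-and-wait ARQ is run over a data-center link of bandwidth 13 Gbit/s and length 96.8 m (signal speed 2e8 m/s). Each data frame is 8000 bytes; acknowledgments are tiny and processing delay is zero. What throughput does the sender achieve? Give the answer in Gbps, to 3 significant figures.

t_tx = L/R = 64000/13000000000 = 4.92308e-06 s.
t_prop = 96.8/200000000 = 4.84e-07 s; RTT = 9.68e-07 s.
Cycle = t_tx + RTT = 5.89108e-06 s.
Throughput = L / cycle = 64000 / 5.89108e-06 = 10.9 Gbps.

10.9 Gbps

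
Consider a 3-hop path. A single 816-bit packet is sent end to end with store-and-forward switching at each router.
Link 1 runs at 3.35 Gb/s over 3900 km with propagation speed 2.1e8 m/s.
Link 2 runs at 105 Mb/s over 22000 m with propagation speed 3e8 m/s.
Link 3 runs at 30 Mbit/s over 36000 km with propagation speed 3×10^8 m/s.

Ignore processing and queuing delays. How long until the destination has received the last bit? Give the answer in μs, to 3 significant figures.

Transmission delays (L/R per hop): 0.243582, 7.77143, 27.2 μs; sum = 35.215 μs.
Propagation delays (d/s per hop): 18571.4, 73.3333, 120000 μs; sum = 138645 μs.
End-to-end = 139000 μs.

139000 μs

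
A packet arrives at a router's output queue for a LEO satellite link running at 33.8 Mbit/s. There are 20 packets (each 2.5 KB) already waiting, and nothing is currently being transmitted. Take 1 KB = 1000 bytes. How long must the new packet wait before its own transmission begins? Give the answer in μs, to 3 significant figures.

Each queued packet: L/R = 20000/33800000 = 591.716 μs.
20 queued → 11834.3 μs.
Queuing delay = 11800 μs.

11800 μs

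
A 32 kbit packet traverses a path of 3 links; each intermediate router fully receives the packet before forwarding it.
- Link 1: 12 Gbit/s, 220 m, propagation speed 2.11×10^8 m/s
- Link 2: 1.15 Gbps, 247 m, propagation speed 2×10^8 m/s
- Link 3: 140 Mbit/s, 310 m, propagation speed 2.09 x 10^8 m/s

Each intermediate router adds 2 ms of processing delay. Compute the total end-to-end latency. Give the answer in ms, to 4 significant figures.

L = 32000 bits.
Transmission delays (L/R per hop): 0.00266667, 0.0278261, 0.228571 ms; sum = 0.259064 ms.
Propagation delays (d/s per hop): 0.00104265, 0.001235, 0.00148325 ms; sum = 0.00376091 ms.
Processing at 2 router(s): 2 × 2 ms = 4 ms.
End-to-end = 4.263 ms.

4.263 ms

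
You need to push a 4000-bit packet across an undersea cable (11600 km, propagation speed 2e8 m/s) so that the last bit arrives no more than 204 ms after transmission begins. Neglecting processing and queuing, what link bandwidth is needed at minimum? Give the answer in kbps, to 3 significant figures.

27.4 kbps

Propagation delay = 11600000 / 200000000 = 58 ms.
Transmission budget = 204 − 58 = 146 ms.
R ≥ L / t_tx = 4000 bits / 0.146 s = 27.4 kbps.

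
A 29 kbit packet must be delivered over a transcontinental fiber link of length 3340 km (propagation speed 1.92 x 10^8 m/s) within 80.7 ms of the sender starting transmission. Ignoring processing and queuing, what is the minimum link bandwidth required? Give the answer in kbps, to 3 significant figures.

458 kbps

Propagation delay = 3340000 / 192000000 = 17.3958 ms.
Transmission budget = 80.7 − 17.3958 = 63.3042 ms.
R ≥ L / t_tx = 29000 bits / 0.0633042 s = 458 kbps.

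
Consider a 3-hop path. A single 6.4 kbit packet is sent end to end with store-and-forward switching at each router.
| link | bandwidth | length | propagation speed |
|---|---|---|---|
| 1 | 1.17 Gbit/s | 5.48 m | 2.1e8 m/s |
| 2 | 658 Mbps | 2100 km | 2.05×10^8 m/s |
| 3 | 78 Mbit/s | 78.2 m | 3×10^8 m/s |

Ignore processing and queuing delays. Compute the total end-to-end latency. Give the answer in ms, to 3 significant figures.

L = 6400 bits.
Transmission delays (L/R per hop): 0.00547009, 0.00972644, 0.0820513 ms; sum = 0.0972478 ms.
Propagation delays (d/s per hop): 2.60952e-05, 10.2439, 0.000260667 ms; sum = 10.2442 ms.
End-to-end = 10.3 ms.

10.3 ms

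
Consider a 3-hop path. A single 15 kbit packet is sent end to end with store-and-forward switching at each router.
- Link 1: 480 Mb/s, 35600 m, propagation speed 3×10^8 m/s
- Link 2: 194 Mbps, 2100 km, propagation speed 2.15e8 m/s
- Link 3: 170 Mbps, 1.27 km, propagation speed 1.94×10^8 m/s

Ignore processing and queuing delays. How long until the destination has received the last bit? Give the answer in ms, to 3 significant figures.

10.1 ms

L = 15000 bits.
Transmission delays (L/R per hop): 0.03125, 0.0773196, 0.0882353 ms; sum = 0.196805 ms.
Propagation delays (d/s per hop): 0.118667, 9.76744, 0.00654639 ms; sum = 9.89265 ms.
End-to-end = 10.1 ms.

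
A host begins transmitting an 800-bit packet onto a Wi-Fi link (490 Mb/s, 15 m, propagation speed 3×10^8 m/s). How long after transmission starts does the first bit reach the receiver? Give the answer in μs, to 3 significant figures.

0.0500 μs

First bit experiences only propagation delay: d/s = 15/300000000 = 0.0500 μs.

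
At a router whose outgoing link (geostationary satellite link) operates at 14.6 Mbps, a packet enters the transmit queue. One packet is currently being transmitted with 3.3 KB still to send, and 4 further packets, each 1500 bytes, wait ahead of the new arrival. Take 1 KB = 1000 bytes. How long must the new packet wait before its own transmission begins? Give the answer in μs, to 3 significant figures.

5100 μs

Each queued packet: L/R = 12000/14600000 = 821.918 μs.
4 queued → 3287.67 μs.
Plus remaining 26400 bits of current packet: 1808.22 μs.
Queuing delay = 5100 μs.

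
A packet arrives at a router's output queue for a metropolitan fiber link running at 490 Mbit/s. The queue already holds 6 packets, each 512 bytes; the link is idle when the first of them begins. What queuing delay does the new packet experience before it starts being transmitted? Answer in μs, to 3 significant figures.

50.2 μs

Each queued packet: L/R = 4096/490000000 = 8.35918 μs.
6 queued → 50.1551 μs.
Queuing delay = 50.2 μs.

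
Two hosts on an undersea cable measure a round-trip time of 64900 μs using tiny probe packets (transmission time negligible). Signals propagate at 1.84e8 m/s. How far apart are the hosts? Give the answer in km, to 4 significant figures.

One-way propagation = RTT/2 = 32450 μs.
d = s × t = 184000000 × 0.03245 = 5971 km.

5971 km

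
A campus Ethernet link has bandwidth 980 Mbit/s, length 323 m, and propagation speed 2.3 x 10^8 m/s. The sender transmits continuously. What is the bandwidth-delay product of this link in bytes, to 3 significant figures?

172 bytes

Propagation delay = 323 / 2.3e+08 = 1.40435e-06 s.
BDP = R × t_prop = 980000000 × 1.40435e-06 = 1376.26 bits.
In bytes: 1376.26/8 = 172 bytes.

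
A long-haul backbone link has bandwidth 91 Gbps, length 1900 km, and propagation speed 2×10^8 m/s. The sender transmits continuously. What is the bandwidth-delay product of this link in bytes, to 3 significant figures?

108000000 bytes

Propagation delay = 1900000 / 200000000 = 0.0095 s.
BDP = R × t_prop = 91000000000 × 0.0095 = 864500000 bits.
In bytes: 864500000/8 = 108000000 bytes.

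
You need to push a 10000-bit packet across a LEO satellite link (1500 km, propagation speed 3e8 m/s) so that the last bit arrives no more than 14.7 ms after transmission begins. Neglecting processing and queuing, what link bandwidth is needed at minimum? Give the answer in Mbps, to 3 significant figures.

1.03 Mbps

Propagation delay = 1500000 / 300000000 = 5 ms.
Transmission budget = 14.7 − 5 = 9.7 ms.
R ≥ L / t_tx = 10000 bits / 0.0097 s = 1.03 Mbps.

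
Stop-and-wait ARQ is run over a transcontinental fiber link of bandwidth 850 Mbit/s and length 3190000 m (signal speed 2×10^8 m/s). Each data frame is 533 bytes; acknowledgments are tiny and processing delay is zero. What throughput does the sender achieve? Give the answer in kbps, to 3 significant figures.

t_tx = L/R = 4264/850000000 = 5.01647e-06 s.
t_prop = 3190000/200000000 = 0.01595 s; RTT = 0.0319 s.
Cycle = t_tx + RTT = 0.031905 s.
Throughput = L / cycle = 4264 / 0.031905 = 134 kbps.

134 kbps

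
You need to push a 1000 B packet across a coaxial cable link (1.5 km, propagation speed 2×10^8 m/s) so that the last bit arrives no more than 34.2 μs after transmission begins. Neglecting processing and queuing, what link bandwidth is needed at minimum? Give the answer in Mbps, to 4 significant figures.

299.6 Mbps

L = 8000 bits.
Propagation delay = 1500 / 200000000 = 7.5 μs.
Transmission budget = 34.2 − 7.5 = 26.7 μs.
R ≥ L / t_tx = 8000 bits / 2.67e-05 s = 299.6 Mbps.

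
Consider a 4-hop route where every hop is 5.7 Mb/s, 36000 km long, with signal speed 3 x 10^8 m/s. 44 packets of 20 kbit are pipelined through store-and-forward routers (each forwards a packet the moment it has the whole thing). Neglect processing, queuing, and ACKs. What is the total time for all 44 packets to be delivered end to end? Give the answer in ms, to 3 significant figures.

Per-hop transmission t_tx = L/R = 20000/5700000 = 3.50877 ms.
Per-hop propagation t_prop = 36000000/300000000 = 120 ms.
Pipeline fill: first packet needs 4·t_tx to clear all hops; remaining 43 packets each add one t_tx.
Total = (4+44-1)·t_tx + 4·t_prop = 47·3.50877 + 4·120 = 645 ms.

645 ms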